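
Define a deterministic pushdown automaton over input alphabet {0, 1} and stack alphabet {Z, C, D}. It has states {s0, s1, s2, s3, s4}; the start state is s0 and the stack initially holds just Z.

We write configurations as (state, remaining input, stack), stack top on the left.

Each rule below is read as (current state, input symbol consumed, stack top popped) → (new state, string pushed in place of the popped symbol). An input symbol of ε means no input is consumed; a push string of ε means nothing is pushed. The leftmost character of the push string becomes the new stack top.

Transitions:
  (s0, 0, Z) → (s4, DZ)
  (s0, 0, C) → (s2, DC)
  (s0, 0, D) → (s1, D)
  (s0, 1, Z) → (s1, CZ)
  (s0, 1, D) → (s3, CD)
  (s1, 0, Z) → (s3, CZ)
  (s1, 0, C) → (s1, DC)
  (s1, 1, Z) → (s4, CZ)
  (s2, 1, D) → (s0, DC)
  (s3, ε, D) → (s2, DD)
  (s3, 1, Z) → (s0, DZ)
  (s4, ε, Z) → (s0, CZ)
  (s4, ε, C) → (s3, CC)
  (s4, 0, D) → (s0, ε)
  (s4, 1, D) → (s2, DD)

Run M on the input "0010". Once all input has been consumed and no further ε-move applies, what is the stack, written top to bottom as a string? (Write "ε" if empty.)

DCZ

(s0, 0010, Z)
  read 0, top Z: go to s4, push DZ → (s4, 010, DZ)
  read 0, top D: go to s0, push ε → (s0, 10, Z)
  read 1, top Z: go to s1, push CZ → (s1, 0, CZ)
  read 0, top C: go to s1, push DC → (s1, ε, DCZ)
All input consumed in state s1 with stack DCZ.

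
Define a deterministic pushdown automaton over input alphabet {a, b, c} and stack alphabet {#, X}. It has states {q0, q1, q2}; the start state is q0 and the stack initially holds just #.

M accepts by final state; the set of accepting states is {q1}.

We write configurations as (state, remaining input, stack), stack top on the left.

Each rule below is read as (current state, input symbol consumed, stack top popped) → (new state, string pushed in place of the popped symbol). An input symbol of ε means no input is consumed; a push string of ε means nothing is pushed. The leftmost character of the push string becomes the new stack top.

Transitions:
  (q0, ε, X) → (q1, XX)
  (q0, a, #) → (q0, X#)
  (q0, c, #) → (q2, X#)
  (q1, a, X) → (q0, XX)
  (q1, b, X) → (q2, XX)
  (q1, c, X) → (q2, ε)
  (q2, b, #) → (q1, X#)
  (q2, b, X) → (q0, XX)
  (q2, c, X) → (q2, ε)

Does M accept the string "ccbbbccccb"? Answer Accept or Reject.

Accept

(q0, ccbbbccccb, #) ⊢ (q2, cbbbccccb, X#) ⊢ (q2, bbbccccb, #) ⊢ (q1, bbccccb, X#) ⊢ (q2, bccccb, XX#) ⊢ (q0, ccccb, XXX#) ⊢ (q1, ccccb, XXXX#) ⊢ (q2, cccb, XXX#) ⊢ (q2, ccb, XX#) ⊢ (q2, cb, X#) ⊢ (q2, b, #) ⊢ (q1, ε, X#)
All input consumed; state q1 ∈ F.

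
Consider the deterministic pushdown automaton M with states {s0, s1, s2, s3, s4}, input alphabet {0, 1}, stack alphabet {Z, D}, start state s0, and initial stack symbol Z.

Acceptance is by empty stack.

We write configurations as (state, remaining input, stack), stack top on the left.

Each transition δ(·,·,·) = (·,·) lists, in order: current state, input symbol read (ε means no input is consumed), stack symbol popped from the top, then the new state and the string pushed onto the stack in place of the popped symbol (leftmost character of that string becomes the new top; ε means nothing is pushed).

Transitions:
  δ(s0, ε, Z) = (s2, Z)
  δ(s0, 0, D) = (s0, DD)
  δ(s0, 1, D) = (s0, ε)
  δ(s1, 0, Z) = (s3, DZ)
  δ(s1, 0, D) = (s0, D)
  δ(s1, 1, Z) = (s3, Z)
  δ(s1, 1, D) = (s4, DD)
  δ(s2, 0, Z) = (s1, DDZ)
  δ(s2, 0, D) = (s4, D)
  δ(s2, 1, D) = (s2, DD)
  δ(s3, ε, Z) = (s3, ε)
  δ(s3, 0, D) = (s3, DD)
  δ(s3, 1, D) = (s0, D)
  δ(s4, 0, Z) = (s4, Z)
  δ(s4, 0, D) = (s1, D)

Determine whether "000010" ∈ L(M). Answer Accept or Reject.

(s0, 000010, Z)
  ε-move, top Z: go to s2, push Z → (s2, 000010, Z)
  read 0, top Z: go to s1, push DDZ → (s1, 00010, DDZ)
  read 0, top D: go to s0, push D → (s0, 0010, DDZ)
  read 0, top D: go to s0, push DD → (s0, 010, DDDZ)
  read 0, top D: go to s0, push DD → (s0, 10, DDDDZ)
  read 1, top D: go to s0, push ε → (s0, 0, DDDZ)
  read 0, top D: go to s0, push DD → (s0, ε, DDDDZ)
All input consumed; stack is DDDDZ, not empty, and no further ε-move applies.

Reject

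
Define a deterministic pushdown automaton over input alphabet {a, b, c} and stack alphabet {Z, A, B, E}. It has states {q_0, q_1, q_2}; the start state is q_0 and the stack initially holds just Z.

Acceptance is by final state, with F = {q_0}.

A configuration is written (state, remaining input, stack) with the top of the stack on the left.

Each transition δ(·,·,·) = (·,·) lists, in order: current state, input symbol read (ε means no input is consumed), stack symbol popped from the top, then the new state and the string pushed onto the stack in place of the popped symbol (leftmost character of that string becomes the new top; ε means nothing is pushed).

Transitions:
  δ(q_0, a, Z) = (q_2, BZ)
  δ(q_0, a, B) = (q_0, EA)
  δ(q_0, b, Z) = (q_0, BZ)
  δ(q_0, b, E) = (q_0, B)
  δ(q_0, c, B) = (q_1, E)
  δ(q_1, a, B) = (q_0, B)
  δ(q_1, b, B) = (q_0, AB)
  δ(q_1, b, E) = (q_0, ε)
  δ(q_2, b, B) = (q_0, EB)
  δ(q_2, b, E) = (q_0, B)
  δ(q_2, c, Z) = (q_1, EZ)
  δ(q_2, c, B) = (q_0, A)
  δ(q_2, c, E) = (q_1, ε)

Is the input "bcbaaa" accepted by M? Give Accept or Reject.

(q_0, bcbaaa, Z)
  read b, top Z: go to q_0, push BZ → (q_0, cbaaa, BZ)
  read c, top B: go to q_1, push E → (q_1, baaa, EZ)
  read b, top E: go to q_0, push ε → (q_0, aaa, Z)
  read a, top Z: go to q_2, push BZ → (q_2, aa, BZ)
No transition applies at (q_2, aa, BZ); input not fully consumed.

Reject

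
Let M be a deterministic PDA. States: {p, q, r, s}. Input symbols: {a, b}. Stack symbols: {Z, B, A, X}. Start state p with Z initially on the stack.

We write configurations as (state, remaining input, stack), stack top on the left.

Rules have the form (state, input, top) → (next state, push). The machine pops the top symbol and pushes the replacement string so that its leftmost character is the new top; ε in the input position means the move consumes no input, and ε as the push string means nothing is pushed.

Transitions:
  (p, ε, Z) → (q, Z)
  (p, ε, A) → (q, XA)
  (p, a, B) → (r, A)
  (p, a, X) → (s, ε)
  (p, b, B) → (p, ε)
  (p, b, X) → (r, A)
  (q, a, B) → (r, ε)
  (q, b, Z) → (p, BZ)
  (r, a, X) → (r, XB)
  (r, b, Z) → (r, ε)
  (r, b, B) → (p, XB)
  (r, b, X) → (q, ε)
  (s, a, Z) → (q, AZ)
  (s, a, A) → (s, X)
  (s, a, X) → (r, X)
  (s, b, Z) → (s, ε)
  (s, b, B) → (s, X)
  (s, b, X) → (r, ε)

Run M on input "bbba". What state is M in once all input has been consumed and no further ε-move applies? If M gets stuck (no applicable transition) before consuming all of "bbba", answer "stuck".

(p, bbba, Z)
  ε-move, top Z: go to q, push Z → (q, bbba, Z)
  read b, top Z: go to p, push BZ → (p, bba, BZ)
  read b, top B: go to p, push ε → (p, ba, Z)
  ε-move, top Z: go to q, push Z → (q, ba, Z)
  read b, top Z: go to p, push BZ → (p, a, BZ)
  read a, top B: go to r, push A → (r, ε, AZ)
All input consumed; M is in state r.

r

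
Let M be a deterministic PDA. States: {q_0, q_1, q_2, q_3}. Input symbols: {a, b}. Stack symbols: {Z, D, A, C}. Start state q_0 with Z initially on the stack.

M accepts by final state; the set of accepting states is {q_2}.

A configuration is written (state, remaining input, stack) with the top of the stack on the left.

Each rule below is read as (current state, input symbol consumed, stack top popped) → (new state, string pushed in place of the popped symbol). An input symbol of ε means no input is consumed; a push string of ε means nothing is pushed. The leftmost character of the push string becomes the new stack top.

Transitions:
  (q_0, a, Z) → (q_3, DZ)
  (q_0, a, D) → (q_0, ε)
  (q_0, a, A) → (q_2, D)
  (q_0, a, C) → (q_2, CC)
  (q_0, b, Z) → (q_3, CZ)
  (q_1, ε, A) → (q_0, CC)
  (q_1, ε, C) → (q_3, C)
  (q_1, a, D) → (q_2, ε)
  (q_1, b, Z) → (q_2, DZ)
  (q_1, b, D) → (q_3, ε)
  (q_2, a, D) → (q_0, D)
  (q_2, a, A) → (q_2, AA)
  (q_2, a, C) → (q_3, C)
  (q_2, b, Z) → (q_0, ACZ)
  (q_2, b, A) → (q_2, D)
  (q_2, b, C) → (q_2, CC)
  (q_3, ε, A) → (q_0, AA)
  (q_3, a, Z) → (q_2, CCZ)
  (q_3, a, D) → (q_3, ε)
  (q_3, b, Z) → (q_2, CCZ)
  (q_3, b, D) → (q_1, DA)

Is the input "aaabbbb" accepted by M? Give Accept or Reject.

(q_0, aaabbbb, Z)
  read a, top Z: go to q_3, push DZ → (q_3, aabbbb, DZ)
  read a, top D: go to q_3, push ε → (q_3, abbbb, Z)
  read a, top Z: go to q_2, push CCZ → (q_2, bbbb, CCZ)
  read b, top C: go to q_2, push CC → (q_2, bbb, CCCZ)
  read b, top C: go to q_2, push CC → (q_2, bb, CCCCZ)
  read b, top C: go to q_2, push CC → (q_2, b, CCCCCZ)
  read b, top C: go to q_2, push CC → (q_2, ε, CCCCCCZ)
All input consumed; state q_2 ∈ F.

Accept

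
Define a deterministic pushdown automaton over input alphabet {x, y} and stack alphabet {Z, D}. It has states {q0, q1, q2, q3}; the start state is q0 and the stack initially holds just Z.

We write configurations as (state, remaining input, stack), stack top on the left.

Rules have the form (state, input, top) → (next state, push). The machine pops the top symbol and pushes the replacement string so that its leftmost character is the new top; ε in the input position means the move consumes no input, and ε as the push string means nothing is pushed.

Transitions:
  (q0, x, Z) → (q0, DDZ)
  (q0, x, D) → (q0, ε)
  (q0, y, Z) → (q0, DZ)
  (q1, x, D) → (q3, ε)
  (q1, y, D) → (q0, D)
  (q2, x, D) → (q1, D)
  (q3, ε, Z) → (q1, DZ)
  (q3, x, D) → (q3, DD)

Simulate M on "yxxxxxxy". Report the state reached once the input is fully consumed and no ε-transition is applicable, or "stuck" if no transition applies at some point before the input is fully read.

stuck

(q0, yxxxxxxy, Z)
  read y, top Z: go to q0, push DZ → (q0, xxxxxxy, DZ)
  read x, top D: go to q0, push ε → (q0, xxxxxy, Z)
  read x, top Z: go to q0, push DDZ → (q0, xxxxy, DDZ)
  read x, top D: go to q0, push ε → (q0, xxxy, DZ)
  read x, top D: go to q0, push ε → (q0, xxy, Z)
  read x, top Z: go to q0, push DDZ → (q0, xy, DDZ)
  read x, top D: go to q0, push ε → (q0, y, DZ)
No transition for (q0, y, top D); M blocks with input y remaining.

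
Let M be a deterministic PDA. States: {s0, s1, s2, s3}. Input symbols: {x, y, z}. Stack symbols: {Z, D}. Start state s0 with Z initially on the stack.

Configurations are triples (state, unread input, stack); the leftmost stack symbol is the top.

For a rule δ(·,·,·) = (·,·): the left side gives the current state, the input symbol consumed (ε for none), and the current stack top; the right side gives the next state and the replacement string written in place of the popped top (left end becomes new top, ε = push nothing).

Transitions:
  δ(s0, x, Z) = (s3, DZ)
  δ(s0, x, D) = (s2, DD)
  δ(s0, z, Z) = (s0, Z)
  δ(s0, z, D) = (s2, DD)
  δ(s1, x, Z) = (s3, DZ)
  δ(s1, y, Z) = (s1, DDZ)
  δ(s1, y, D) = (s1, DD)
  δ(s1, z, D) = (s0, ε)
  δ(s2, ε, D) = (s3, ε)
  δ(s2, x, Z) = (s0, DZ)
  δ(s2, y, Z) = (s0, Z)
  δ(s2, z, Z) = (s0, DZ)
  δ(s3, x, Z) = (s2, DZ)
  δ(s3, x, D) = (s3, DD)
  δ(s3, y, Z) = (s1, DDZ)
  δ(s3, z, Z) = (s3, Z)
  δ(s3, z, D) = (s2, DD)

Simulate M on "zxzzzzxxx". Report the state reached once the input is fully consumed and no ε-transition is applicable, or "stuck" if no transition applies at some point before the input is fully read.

(s0, zxzzzzxxx, Z)
  read z, top Z: go to s0, push Z → (s0, xzzzzxxx, Z)
  read x, top Z: go to s3, push DZ → (s3, zzzzxxx, DZ)
  read z, top D: go to s2, push DD → (s2, zzzxxx, DDZ)
  ε-move, top D: go to s3, push ε → (s3, zzzxxx, DZ)
  read z, top D: go to s2, push DD → (s2, zzxxx, DDZ)
  ε-move, top D: go to s3, push ε → (s3, zzxxx, DZ)
  read z, top D: go to s2, push DD → (s2, zxxx, DDZ)
  ε-move, top D: go to s3, push ε → (s3, zxxx, DZ)
  read z, top D: go to s2, push DD → (s2, xxx, DDZ)
  ε-move, top D: go to s3, push ε → (s3, xxx, DZ)
  read x, top D: go to s3, push DD → (s3, xx, DDZ)
  read x, top D: go to s3, push DD → (s3, x, DDDZ)
  read x, top D: go to s3, push DD → (s3, ε, DDDDZ)
All input consumed; M is in state s3.

s3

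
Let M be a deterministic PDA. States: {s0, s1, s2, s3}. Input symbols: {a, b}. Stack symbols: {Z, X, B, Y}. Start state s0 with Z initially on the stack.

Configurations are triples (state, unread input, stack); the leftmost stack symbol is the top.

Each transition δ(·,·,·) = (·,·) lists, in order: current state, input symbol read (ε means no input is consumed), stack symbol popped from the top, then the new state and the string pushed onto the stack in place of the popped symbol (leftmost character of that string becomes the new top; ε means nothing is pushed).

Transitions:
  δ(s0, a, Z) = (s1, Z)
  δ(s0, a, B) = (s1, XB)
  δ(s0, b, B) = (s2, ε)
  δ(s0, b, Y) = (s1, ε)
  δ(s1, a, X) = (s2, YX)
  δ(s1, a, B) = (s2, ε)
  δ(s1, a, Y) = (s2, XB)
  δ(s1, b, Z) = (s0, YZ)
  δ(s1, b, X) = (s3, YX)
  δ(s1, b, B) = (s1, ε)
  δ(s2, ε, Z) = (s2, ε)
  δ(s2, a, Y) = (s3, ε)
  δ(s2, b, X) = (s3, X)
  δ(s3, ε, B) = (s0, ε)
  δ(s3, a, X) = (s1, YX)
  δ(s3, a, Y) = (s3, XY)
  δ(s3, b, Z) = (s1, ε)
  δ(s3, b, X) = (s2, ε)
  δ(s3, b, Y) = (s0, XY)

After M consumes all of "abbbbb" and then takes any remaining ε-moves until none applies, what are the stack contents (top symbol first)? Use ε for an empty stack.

YZ

(s0, abbbbb, Z)
  read a, top Z: go to s1, push Z → (s1, bbbbb, Z)
  read b, top Z: go to s0, push YZ → (s0, bbbb, YZ)
  read b, top Y: go to s1, push ε → (s1, bbb, Z)
  read b, top Z: go to s0, push YZ → (s0, bb, YZ)
  read b, top Y: go to s1, push ε → (s1, b, Z)
  read b, top Z: go to s0, push YZ → (s0, ε, YZ)
All input consumed in state s0 with stack YZ.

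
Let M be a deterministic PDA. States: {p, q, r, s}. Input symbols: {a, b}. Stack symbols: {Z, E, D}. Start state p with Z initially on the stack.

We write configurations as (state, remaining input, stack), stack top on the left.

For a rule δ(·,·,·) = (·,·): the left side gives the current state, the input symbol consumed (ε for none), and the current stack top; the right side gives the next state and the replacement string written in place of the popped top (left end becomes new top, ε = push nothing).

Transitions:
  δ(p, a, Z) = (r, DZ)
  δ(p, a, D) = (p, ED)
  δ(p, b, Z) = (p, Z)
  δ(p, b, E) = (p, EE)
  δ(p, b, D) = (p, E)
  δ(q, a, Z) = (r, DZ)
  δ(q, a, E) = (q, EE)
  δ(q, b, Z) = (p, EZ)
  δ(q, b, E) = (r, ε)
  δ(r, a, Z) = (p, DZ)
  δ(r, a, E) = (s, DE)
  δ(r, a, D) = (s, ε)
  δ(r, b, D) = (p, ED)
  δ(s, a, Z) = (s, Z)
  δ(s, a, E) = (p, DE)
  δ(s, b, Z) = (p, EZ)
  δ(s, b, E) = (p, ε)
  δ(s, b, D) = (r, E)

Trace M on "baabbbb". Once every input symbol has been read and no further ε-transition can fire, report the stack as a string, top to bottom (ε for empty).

(p, baabbbb, Z) ⊢ (p, aabbbb, Z) ⊢ (r, abbbb, DZ) ⊢ (s, bbbb, Z) ⊢ (p, bbb, EZ) ⊢ (p, bb, EEZ) ⊢ (p, b, EEEZ) ⊢ (p, ε, EEEEZ)
All input consumed in state p with stack EEEEZ.

EEEEZ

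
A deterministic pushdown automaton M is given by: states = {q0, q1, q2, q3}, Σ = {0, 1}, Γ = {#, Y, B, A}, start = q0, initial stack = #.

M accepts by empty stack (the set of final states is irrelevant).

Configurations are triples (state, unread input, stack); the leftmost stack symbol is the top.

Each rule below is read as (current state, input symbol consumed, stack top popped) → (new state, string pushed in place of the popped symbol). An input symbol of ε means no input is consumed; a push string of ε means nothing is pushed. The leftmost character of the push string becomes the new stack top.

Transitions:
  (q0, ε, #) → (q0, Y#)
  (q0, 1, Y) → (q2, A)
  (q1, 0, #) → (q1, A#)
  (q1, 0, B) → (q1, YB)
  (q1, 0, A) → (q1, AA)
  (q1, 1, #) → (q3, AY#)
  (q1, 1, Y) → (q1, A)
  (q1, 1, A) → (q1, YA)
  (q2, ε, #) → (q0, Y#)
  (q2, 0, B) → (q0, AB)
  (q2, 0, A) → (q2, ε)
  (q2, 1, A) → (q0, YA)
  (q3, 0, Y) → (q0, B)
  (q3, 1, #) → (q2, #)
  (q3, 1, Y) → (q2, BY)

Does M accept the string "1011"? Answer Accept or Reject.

Reject

(q0, 1011, #)
  ε-move, top #: go to q0, push Y# → (q0, 1011, Y#)
  read 1, top Y: go to q2, push A → (q2, 011, A#)
  read 0, top A: go to q2, push ε → (q2, 11, #)
  ε-move, top #: go to q0, push Y# → (q0, 11, Y#)
  read 1, top Y: go to q2, push A → (q2, 1, A#)
  read 1, top A: go to q0, push YA → (q0, ε, YA#)
All input consumed; stack is YA#, not empty, and no further ε-move applies.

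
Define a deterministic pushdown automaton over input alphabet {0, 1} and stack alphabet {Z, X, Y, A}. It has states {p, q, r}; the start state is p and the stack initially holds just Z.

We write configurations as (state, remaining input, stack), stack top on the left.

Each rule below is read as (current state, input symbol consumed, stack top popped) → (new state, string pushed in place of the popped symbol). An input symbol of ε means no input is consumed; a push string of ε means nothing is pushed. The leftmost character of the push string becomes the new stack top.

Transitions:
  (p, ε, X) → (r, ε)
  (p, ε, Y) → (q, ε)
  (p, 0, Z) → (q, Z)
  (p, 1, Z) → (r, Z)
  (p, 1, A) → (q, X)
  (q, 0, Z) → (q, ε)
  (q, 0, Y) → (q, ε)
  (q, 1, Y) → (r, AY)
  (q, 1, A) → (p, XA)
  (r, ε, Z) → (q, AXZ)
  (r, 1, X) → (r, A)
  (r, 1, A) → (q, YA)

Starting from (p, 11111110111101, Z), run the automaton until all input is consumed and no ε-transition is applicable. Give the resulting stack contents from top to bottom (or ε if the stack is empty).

(p, 11111110111101, Z)
  read 1, top Z: go to r, push Z → (r, 1111110111101, Z)
  ε-move, top Z: go to q, push AXZ → (q, 1111110111101, AXZ)
  read 1, top A: go to p, push XA → (p, 111110111101, XAXZ)
  ε-move, top X: go to r, push ε → (r, 111110111101, AXZ)
  read 1, top A: go to q, push YA → (q, 11110111101, YAXZ)
  read 1, top Y: go to r, push AY → (r, 1110111101, AYAXZ)
  read 1, top A: go to q, push YA → (q, 110111101, YAYAXZ)
  read 1, top Y: go to r, push AY → (r, 10111101, AYAYAXZ)
  read 1, top A: go to q, push YA → (q, 0111101, YAYAYAXZ)
  read 0, top Y: go to q, push ε → (q, 111101, AYAYAXZ)
  read 1, top A: go to p, push XA → (p, 11101, XAYAYAXZ)
  ε-move, top X: go to r, push ε → (r, 11101, AYAYAXZ)
  read 1, top A: go to q, push YA → (q, 1101, YAYAYAXZ)
  read 1, top Y: go to r, push AY → (r, 101, AYAYAYAXZ)
  read 1, top A: go to q, push YA → (q, 01, YAYAYAYAXZ)
  read 0, top Y: go to q, push ε → (q, 1, AYAYAYAXZ)
  read 1, top A: go to p, push XA → (p, ε, XAYAYAYAXZ)
  ε-move, top X: go to r, push ε → (r, ε, AYAYAYAXZ)
All input consumed in state r with stack AYAYAYAXZ.

AYAYAYAXZ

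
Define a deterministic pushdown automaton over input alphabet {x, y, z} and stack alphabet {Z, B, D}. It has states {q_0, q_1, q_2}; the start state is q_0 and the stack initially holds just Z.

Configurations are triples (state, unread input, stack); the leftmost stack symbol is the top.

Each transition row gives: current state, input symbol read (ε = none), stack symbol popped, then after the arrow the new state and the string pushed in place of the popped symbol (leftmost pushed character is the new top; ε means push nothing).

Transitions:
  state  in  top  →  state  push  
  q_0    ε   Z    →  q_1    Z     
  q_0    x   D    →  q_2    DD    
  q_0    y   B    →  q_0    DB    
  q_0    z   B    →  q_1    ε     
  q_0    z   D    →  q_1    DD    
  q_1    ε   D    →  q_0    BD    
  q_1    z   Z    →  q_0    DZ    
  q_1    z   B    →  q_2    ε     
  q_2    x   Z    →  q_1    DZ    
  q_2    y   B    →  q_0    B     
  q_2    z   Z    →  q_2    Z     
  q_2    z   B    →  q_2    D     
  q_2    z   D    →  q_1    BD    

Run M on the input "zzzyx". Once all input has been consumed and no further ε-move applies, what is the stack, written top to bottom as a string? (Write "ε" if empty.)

(q_0, zzzyx, Z)
  ε-move, top Z: go to q_1, push Z → (q_1, zzzyx, Z)
  read z, top Z: go to q_0, push DZ → (q_0, zzyx, DZ)
  read z, top D: go to q_1, push DD → (q_1, zyx, DDZ)
  ε-move, top D: go to q_0, push BD → (q_0, zyx, BDDZ)
  read z, top B: go to q_1, push ε → (q_1, yx, DDZ)
  ε-move, top D: go to q_0, push BD → (q_0, yx, BDDZ)
  read y, top B: go to q_0, push DB → (q_0, x, DBDDZ)
  read x, top D: go to q_2, push DD → (q_2, ε, DDBDDZ)
All input consumed in state q_2 with stack DDBDDZ.

DDBDDZ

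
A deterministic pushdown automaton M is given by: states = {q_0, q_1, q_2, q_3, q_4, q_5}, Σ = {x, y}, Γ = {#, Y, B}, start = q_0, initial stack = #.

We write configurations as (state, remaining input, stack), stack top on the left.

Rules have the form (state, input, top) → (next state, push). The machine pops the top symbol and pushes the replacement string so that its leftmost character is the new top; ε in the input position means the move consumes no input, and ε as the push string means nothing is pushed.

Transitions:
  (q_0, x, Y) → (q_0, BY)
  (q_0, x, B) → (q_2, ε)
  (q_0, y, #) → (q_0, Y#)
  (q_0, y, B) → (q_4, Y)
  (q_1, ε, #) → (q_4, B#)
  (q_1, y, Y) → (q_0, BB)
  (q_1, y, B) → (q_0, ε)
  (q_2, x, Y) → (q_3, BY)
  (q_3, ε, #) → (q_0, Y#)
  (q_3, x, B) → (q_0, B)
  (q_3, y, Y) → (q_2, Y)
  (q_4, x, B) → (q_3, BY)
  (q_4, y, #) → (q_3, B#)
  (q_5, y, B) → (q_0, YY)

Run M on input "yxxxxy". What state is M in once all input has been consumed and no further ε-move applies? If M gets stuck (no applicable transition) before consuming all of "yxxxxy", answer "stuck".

(q_0, yxxxxy, #) ⊢ (q_0, xxxxy, Y#) ⊢ (q_0, xxxy, BY#) ⊢ (q_2, xxy, Y#) ⊢ (q_3, xy, BY#) ⊢ (q_0, y, BY#) ⊢ (q_4, ε, YY#)
All input consumed; M is in state q_4.

q_4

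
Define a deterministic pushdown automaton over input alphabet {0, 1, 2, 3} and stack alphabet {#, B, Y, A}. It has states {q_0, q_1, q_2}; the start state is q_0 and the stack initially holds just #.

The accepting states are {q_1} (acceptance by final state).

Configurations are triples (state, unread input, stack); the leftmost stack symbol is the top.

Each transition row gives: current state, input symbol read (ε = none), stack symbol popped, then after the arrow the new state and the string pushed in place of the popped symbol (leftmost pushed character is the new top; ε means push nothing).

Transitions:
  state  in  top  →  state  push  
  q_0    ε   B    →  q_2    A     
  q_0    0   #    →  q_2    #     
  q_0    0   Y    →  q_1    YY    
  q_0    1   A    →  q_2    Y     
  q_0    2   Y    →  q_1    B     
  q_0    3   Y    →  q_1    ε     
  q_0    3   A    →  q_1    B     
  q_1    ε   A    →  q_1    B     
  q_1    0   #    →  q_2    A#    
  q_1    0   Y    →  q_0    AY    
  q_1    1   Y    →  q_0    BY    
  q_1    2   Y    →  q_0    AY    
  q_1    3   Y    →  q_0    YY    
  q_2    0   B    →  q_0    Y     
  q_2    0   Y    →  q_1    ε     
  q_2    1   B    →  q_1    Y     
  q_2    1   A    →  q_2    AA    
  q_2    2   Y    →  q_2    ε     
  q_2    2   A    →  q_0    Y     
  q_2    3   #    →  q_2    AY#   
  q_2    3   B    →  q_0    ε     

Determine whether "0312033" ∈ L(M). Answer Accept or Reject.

Accept

(q_0, 0312033, #) ⊢ (q_2, 312033, #) ⊢ (q_2, 12033, AY#) ⊢ (q_2, 2033, AAY#) ⊢ (q_0, 033, YAY#) ⊢ (q_1, 33, YYAY#) ⊢ (q_0, 3, YYYAY#) ⊢ (q_1, ε, YYAY#)
All input consumed; state q_1 ∈ F.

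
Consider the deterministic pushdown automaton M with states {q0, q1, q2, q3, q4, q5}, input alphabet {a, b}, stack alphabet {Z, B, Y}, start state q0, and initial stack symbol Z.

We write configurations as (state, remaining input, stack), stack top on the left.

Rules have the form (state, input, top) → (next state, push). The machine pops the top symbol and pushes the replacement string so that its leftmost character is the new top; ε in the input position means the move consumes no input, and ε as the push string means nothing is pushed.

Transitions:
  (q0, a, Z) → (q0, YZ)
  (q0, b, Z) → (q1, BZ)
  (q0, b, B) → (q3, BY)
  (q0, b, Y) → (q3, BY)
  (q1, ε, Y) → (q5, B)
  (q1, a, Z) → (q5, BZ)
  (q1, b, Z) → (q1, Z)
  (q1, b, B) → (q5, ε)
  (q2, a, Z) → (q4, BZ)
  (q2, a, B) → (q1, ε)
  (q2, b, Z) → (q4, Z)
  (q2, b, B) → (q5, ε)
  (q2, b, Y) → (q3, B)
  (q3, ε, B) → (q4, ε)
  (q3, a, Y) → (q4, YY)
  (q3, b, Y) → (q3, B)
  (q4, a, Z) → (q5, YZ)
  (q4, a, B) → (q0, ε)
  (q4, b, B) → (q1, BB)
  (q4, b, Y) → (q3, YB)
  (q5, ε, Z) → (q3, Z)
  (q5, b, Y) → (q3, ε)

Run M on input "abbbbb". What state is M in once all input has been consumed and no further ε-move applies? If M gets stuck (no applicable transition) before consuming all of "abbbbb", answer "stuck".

q5

(q0, abbbbb, Z)
  read a, top Z: go to q0, push YZ → (q0, bbbbb, YZ)
  read b, top Y: go to q3, push BY → (q3, bbbb, BYZ)
  ε-move, top B: go to q4, push ε → (q4, bbbb, YZ)
  read b, top Y: go to q3, push YB → (q3, bbb, YBZ)
  read b, top Y: go to q3, push B → (q3, bb, BBZ)
  ε-move, top B: go to q4, push ε → (q4, bb, BZ)
  read b, top B: go to q1, push BB → (q1, b, BBZ)
  read b, top B: go to q5, push ε → (q5, ε, BZ)
All input consumed; M is in state q5.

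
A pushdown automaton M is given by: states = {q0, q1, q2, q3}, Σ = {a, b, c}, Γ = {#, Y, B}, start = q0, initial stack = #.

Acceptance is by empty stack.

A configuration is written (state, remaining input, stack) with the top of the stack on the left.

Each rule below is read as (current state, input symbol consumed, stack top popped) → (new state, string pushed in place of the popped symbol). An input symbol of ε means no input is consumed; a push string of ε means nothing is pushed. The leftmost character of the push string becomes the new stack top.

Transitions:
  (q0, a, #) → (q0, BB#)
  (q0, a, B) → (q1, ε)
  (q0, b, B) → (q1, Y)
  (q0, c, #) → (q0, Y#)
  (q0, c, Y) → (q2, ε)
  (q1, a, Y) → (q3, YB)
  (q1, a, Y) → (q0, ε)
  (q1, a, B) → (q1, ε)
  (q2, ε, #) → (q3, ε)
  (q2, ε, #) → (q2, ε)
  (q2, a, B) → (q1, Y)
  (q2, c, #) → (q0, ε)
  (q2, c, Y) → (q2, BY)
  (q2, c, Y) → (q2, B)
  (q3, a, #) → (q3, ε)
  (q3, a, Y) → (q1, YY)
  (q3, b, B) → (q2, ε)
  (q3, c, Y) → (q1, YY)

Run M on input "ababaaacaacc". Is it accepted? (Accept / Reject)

One accepting computation: (q0, ababaaacaacc, #) ⊢ (q0, babaaacaacc, BB#) ⊢ (q1, abaaacaacc, YB#) ⊢ (q0, baaacaacc, B#) ⊢ (q1, aaacaacc, Y#) ⊢ (q3, aacaacc, YB#) ⊢ (q1, acaacc, YYB#) ⊢ (q0, caacc, YB#) ⊢ (q2, aacc, B#) ⊢ (q1, acc, Y#) ⊢ (q0, cc, #) ⊢ (q0, c, Y#) ⊢ (q2, ε, #) ⊢ (q3, ε, ε)
All input consumed and the stack is empty.

Accept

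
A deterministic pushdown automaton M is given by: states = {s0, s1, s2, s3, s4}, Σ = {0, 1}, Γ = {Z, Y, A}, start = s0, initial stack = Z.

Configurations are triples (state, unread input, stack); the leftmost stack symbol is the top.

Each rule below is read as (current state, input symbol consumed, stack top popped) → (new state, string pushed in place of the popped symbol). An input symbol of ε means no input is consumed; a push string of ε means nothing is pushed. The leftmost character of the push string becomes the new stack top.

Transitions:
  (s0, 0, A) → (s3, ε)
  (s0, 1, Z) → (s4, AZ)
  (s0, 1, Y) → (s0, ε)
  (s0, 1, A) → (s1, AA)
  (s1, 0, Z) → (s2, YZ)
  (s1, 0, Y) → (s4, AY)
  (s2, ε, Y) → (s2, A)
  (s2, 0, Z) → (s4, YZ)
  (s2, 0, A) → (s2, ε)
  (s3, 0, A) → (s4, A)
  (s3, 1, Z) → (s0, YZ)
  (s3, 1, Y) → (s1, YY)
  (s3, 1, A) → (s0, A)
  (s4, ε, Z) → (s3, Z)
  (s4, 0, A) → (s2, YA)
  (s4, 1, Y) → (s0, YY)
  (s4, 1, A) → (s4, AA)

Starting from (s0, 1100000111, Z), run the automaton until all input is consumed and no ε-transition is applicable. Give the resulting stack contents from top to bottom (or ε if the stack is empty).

Z

(s0, 1100000111, Z)
  read 1, top Z: go to s4, push AZ → (s4, 100000111, AZ)
  read 1, top A: go to s4, push AA → (s4, 00000111, AAZ)
  read 0, top A: go to s2, push YA → (s2, 0000111, YAAZ)
  ε-move, top Y: go to s2, push A → (s2, 0000111, AAAZ)
  read 0, top A: go to s2, push ε → (s2, 000111, AAZ)
  read 0, top A: go to s2, push ε → (s2, 00111, AZ)
  read 0, top A: go to s2, push ε → (s2, 0111, Z)
  read 0, top Z: go to s4, push YZ → (s4, 111, YZ)
  read 1, top Y: go to s0, push YY → (s0, 11, YYZ)
  read 1, top Y: go to s0, push ε → (s0, 1, YZ)
  read 1, top Y: go to s0, push ε → (s0, ε, Z)
All input consumed in state s0 with stack Z.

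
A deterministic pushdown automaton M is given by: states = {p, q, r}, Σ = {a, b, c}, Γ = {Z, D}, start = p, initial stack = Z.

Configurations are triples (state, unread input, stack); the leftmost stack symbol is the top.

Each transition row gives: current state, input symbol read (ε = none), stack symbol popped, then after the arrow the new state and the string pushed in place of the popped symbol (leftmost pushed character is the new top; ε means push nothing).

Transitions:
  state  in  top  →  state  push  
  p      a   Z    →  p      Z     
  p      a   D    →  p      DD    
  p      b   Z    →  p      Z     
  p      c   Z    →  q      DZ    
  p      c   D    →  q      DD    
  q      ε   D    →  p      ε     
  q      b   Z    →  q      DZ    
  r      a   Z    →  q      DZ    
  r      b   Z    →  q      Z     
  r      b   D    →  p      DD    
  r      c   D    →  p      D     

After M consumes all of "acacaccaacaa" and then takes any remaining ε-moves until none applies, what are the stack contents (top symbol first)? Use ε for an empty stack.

(p, acacaccaacaa, Z)
  read a, top Z: go to p, push Z → (p, cacaccaacaa, Z)
  read c, top Z: go to q, push DZ → (q, acaccaacaa, DZ)
  ε-move, top D: go to p, push ε → (p, acaccaacaa, Z)
  read a, top Z: go to p, push Z → (p, caccaacaa, Z)
  read c, top Z: go to q, push DZ → (q, accaacaa, DZ)
  ε-move, top D: go to p, push ε → (p, accaacaa, Z)
  read a, top Z: go to p, push Z → (p, ccaacaa, Z)
  read c, top Z: go to q, push DZ → (q, caacaa, DZ)
  ε-move, top D: go to p, push ε → (p, caacaa, Z)
  read c, top Z: go to q, push DZ → (q, aacaa, DZ)
  ε-move, top D: go to p, push ε → (p, aacaa, Z)
  read a, top Z: go to p, push Z → (p, acaa, Z)
  read a, top Z: go to p, push Z → (p, caa, Z)
  read c, top Z: go to q, push DZ → (q, aa, DZ)
  ε-move, top D: go to p, push ε → (p, aa, Z)
  read a, top Z: go to p, push Z → (p, a, Z)
  read a, top Z: go to p, push Z → (p, ε, Z)
All input consumed in state p with stack Z.

Z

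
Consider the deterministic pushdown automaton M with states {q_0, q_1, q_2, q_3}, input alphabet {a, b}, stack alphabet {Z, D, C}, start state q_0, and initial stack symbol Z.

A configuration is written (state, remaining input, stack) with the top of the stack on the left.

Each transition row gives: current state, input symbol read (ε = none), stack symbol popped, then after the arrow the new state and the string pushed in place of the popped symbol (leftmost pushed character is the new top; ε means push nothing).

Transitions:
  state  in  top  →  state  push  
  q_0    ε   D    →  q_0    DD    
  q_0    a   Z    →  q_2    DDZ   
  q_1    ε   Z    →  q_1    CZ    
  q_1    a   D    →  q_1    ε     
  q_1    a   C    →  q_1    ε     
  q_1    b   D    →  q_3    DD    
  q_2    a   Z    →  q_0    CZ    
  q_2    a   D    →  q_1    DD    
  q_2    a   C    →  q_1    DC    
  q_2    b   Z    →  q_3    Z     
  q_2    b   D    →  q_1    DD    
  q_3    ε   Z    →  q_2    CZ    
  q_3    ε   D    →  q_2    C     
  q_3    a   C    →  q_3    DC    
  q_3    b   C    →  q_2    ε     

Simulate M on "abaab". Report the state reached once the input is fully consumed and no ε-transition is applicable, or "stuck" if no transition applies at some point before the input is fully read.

q_2

(q_0, abaab, Z) ⊢ (q_2, baab, DDZ) ⊢ (q_1, aab, DDDZ) ⊢ (q_1, ab, DDZ) ⊢ (q_1, b, DZ) ⊢ (q_3, ε, DDZ) ⊢ (q_2, ε, CDZ)
All input consumed; M is in state q_2.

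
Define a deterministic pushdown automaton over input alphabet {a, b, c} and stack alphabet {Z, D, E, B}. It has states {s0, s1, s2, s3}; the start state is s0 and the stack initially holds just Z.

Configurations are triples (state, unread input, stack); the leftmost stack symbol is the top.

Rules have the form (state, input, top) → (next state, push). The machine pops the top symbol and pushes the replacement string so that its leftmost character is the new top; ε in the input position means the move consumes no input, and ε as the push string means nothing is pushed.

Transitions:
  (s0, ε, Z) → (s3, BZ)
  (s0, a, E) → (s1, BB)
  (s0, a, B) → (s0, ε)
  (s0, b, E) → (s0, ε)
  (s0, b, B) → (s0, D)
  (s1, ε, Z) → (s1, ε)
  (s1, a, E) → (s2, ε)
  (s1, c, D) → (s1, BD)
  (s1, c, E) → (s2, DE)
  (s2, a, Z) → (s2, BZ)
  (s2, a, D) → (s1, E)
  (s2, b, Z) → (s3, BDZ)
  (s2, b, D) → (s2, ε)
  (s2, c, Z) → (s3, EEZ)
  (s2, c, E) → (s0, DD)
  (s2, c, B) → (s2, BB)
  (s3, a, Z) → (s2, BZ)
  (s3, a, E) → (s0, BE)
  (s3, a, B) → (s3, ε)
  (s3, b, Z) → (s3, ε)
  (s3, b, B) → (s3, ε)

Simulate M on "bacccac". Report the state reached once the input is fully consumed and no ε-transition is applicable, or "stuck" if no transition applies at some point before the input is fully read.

(s0, bacccac, Z)
  ε-move, top Z: go to s3, push BZ → (s3, bacccac, BZ)
  read b, top B: go to s3, push ε → (s3, acccac, Z)
  read a, top Z: go to s2, push BZ → (s2, cccac, BZ)
  read c, top B: go to s2, push BB → (s2, ccac, BBZ)
  read c, top B: go to s2, push BB → (s2, cac, BBBZ)
  read c, top B: go to s2, push BB → (s2, ac, BBBBZ)
No transition for (s2, a, top B); M blocks with input ac remaining.

stuck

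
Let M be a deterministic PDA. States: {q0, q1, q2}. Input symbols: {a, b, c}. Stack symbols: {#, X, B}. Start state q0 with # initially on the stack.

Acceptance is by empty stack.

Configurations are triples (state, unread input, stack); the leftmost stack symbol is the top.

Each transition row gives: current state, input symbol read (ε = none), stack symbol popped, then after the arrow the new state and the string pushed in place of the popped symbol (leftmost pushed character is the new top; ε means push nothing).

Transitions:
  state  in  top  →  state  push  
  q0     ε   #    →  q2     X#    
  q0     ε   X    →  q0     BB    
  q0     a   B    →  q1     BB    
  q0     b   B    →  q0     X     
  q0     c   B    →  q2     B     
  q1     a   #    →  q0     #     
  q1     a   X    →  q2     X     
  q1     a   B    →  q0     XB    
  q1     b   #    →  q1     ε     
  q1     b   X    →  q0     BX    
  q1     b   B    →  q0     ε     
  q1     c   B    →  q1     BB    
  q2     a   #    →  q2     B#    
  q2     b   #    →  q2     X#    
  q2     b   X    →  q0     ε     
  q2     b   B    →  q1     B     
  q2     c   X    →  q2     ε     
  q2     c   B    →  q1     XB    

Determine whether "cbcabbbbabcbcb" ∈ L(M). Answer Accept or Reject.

(q0, cbcabbbbabcbcb, #)
  ε-move, top #: go to q2, push X# → (q2, cbcabbbbabcbcb, X#)
  read c, top X: go to q2, push ε → (q2, bcabbbbabcbcb, #)
  read b, top #: go to q2, push X# → (q2, cabbbbabcbcb, X#)
  read c, top X: go to q2, push ε → (q2, abbbbabcbcb, #)
  read a, top #: go to q2, push B# → (q2, bbbbabcbcb, B#)
  read b, top B: go to q1, push B → (q1, bbbabcbcb, B#)
  read b, top B: go to q0, push ε → (q0, bbabcbcb, #)
  ε-move, top #: go to q2, push X# → (q2, bbabcbcb, X#)
  read b, top X: go to q0, push ε → (q0, babcbcb, #)
  ε-move, top #: go to q2, push X# → (q2, babcbcb, X#)
  read b, top X: go to q0, push ε → (q0, abcbcb, #)
  ε-move, top #: go to q2, push X# → (q2, abcbcb, X#)
No transition applies at (q2, abcbcb, X#); input not fully consumed.

Reject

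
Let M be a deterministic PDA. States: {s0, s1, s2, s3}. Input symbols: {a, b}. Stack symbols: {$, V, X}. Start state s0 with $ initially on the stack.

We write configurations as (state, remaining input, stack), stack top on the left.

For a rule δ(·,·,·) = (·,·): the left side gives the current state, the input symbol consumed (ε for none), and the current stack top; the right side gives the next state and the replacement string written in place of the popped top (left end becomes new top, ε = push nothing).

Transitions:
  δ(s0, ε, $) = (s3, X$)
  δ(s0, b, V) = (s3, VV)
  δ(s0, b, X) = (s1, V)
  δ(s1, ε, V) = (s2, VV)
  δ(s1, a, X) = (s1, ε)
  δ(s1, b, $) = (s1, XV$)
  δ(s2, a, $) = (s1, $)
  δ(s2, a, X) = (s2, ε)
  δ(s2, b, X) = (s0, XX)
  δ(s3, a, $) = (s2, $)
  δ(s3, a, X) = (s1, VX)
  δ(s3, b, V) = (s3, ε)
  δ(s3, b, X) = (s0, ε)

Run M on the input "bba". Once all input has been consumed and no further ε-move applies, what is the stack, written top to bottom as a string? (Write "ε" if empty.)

(s0, bba, $)
  ε-move, top $: go to s3, push X$ → (s3, bba, X$)
  read b, top X: go to s0, push ε → (s0, ba, $)
  ε-move, top $: go to s3, push X$ → (s3, ba, X$)
  read b, top X: go to s0, push ε → (s0, a, $)
  ε-move, top $: go to s3, push X$ → (s3, a, X$)
  read a, top X: go to s1, push VX → (s1, ε, VX$)
  ε-move, top V: go to s2, push VV → (s2, ε, VVX$)
All input consumed in state s2 with stack VVX$.

VVX$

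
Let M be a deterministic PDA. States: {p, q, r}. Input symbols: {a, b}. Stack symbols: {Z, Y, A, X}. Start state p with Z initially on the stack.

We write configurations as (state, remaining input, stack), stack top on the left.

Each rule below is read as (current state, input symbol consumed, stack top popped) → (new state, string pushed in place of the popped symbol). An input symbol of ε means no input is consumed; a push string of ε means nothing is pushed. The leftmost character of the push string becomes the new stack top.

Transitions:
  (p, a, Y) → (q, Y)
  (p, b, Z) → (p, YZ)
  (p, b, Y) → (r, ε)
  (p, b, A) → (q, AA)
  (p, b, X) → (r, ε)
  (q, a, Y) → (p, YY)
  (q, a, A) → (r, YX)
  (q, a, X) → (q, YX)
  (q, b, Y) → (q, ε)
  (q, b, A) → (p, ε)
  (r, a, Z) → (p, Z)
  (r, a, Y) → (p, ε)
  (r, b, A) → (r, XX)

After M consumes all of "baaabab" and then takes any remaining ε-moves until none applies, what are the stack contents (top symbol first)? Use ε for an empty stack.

YZ

(p, baaabab, Z) ⊢ (p, aaabab, YZ) ⊢ (q, aabab, YZ) ⊢ (p, abab, YYZ) ⊢ (q, bab, YYZ) ⊢ (q, ab, YZ) ⊢ (p, b, YYZ) ⊢ (r, ε, YZ)
All input consumed in state r with stack YZ.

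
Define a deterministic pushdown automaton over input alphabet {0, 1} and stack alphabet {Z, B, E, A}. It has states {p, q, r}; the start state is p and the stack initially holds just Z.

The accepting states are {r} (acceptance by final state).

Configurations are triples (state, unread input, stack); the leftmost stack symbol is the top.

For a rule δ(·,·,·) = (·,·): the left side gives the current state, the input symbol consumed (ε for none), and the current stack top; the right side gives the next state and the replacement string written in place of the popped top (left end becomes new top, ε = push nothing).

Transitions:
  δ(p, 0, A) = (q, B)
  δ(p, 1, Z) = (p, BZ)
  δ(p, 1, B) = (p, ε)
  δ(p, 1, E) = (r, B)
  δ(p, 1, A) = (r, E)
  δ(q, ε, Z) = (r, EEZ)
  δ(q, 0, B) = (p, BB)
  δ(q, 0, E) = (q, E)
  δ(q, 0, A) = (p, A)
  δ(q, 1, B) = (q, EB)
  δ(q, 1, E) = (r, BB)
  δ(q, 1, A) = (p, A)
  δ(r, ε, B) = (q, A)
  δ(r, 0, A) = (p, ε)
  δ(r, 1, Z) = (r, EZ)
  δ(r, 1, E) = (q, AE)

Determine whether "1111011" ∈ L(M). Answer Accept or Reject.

Reject

(p, 1111011, Z)
  read 1, top Z: go to p, push BZ → (p, 111011, BZ)
  read 1, top B: go to p, push ε → (p, 11011, Z)
  read 1, top Z: go to p, push BZ → (p, 1011, BZ)
  read 1, top B: go to p, push ε → (p, 011, Z)
No transition applies at (p, 011, Z); input not fully consumed.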